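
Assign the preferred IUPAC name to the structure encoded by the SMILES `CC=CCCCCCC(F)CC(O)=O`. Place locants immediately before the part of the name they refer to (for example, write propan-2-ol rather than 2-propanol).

Counting along the main chain through the –COOH group and the multiple bond gives 11 carbons: the parent is undecane.
The principal characteristic group is a carboxylic acid (terminal –COOH), named with the suffix -oic acid.
The chain contains a C=C double bond, so the unsaturation ending is -ene.
The numbering direction is chosen so that the carboxylic acid carbon is C-1 by definition.
With this numbering: the double bond between C-9 and C-10; a fluoro group at C-3.
The name is 3-fluoroundec-9-enoic acid.

3-fluoroundec-9-enoic acid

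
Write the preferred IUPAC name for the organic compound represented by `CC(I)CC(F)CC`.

4-fluoro-2-iodohexane

The parent chain contains 6 carbons (hexane).
Number the chain so that the substituent locant set {2,4} is lower than {3,5} at the first point of difference.
With this numbering: a fluoro group at C-4; an iodo group at C-2.
The substituents are ordered alphabetically, ignoring any di-/tri- multipliers.
Assembling the pieces gives 4-fluoro-2-iodohexane.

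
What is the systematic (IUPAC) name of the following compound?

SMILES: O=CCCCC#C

Counting along the main chain through the –CHO group and the multiple bond gives 6 carbons: the parent is hexane.
An aldehyde (terminal –CHO) is the principal characteristic group, giving the suffix -al.
There is one C≡C triple bond, indicated by the ending -yne.
Choose the numbering such that the aldehyde carbon is C-1 by definition.
With this numbering: the triple bond between C-5 and C-6.
The name is hex-5-ynal.

hex-5-ynal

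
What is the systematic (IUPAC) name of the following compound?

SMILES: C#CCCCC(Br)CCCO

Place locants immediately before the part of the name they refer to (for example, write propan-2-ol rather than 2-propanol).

Counting along the main chain through the –OH group and the multiple bond gives 9 carbons: the parent is nonane.
The principal characteristic group is an alcohol (–OH), named with the suffix -ol.
The chain contains a C≡C triple bond, so the unsaturation ending is -yne.
Choose the numbering such that numbering from this end puts the hydroxyl group at C-1 rather than C-9.
That gives the hydroxyl at C-1; the triple bond between C-8 and C-9; a bromo group at C-4.
Assembling the pieces gives 4-bromonon-8-yn-1-ol.

4-bromonon-8-yn-1-ol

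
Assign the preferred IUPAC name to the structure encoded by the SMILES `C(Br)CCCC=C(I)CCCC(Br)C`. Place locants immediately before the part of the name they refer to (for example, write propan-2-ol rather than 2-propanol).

The longest chain bearing the multiple bond is 11 carbons long (undecane).
The chain contains a C=C double bond, so the unsaturation ending is -ene.
Number the chain so that numbering from this end puts the double bond at C-5 rather than C-6.
This places the double bond between C-5 and C-6; bromo groups at C-1 and C-10; an iodo group at C-6.
The substituents are ordered alphabetically, ignoring any di-/tri- multipliers.
Assembling the pieces gives 1,10-dibromo-6-iodoundec-5-ene.

1,10-dibromo-6-iodoundec-5-ene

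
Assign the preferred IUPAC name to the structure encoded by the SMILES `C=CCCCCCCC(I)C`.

9-iododec-1-ene

The longest chain bearing the multiple bond is 10 carbons long (decane).
A C=C double bond in the chain gives the infix -ene-.
The numbering direction is chosen so that numbering from this end puts the double bond at C-1 rather than C-9.
That gives the double bond between C-1 and C-2; an iodo group at C-9.
Assembling the pieces gives 9-iododec-1-ene.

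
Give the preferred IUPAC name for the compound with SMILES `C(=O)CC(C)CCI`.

Counting along the main chain through the –CHO group gives 5 carbons: the parent is pentane.
The highest-priority functional group is an aldehyde (terminal –CHO), so the name ends in -al.
The numbering direction is chosen so that the aldehyde carbon is C-1 by definition.
This places an iodo group at C-5; a methyl group at C-3.
Prefixes are listed alphabetically: iodo, methyl.
The name is 5-iodo-3-methylpentanal.

5-iodo-3-methylpentanal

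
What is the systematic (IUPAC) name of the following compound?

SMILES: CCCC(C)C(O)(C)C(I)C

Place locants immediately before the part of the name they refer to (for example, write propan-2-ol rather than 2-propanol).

Counting along the main chain through the –OH group gives 7 carbons: the parent is heptane.
An alcohol (–OH) is the principal characteristic group, giving the suffix -ol.
Number the chain so that numbering from this end puts the hydroxyl group at C-3 rather than C-5.
With this numbering: the hydroxyl at C-3; an iodo group at C-2; methyl groups at C-3 and C-4.
The substituents are ordered alphabetically, ignoring any di-/tri- multipliers.
Putting it together: 2-iodo-3,4-dimethylheptan-3-ol.

2-iodo-3,4-dimethylheptan-3-ol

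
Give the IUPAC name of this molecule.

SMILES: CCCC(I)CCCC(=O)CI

1,6-diiodononan-2-one

Counting along the main chain through the carbonyl gives 9 carbons: the parent is nonane.
The principal characteristic group is a ketone (C=O on an internal carbon), named with the suffix -one.
Choose the numbering such that numbering from this end puts the carbonyl group at C-2 rather than C-8.
With this numbering: the carbonyl at C-2; iodo groups at C-1 and C-6.
Assembling the pieces gives 1,6-diiodononan-2-one.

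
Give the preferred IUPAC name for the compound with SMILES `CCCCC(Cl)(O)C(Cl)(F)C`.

2,3-dichloro-2-fluoroheptan-3-ol

The longest carbon chain that includes the –OH group has 7 carbons, so the parent hydride is heptane.
An alcohol (–OH) is the principal characteristic group, giving the suffix -ol.
Choose the numbering such that numbering from this end puts the hydroxyl group at C-3 rather than C-5.
With this numbering: the hydroxyl at C-3; chloro groups at C-2 and C-3; a fluoro group at C-2.
The substituents are ordered alphabetically, ignoring any di-/tri- multipliers.
Assembling the pieces gives 2,3-dichloro-2-fluoroheptan-3-ol.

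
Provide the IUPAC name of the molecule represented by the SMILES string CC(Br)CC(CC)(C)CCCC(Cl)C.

2-bromo-8-chloro-4-ethyl-4-methylnonane

The longest carbon chain is 9 atoms: the parent is nonane.
Choose the numbering such that the substituent locant set {2,4,4,8} is lower than {2,6,6,8} at the first point of difference.
With this numbering: a bromo group at C-2; a chloro group at C-8; an ethyl group at C-4; a methyl group at C-4.
The substituents are ordered alphabetically, ignoring any di-/tri- multipliers.
Assembling the pieces gives 2-bromo-8-chloro-4-ethyl-4-methylnonane.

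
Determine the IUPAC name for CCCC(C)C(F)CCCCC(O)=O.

The longest carbon chain that includes the –COOH group has 10 carbons, so the parent hydride is decane.
The principal characteristic group is a carboxylic acid (terminal –COOH), named with the suffix -oic acid.
Choose the numbering such that the carboxylic acid carbon is C-1 by definition.
With this numbering: a fluoro group at C-6; a methyl group at C-7.
The substituents are ordered alphabetically, ignoring any di-/tri- multipliers.
Putting it together: 6-fluoro-7-methyldecanoic acid.

6-fluoro-7-methyldecanoic acid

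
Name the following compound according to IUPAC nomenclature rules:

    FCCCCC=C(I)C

The longest carbon chain that includes the multiple bond has 7 carbons, so the parent hydride is heptane.
A C=C double bond in the chain gives the infix -ene-.
Number the chain so that numbering from this end puts the double bond at C-2 rather than C-5.
That gives the double bond between C-2 and C-3; a fluoro group at C-7; an iodo group at C-2.
Substituent prefixes are cited in alphabetical order (multiplying prefixes like di-/tri- are ignored for ordering).
Putting it together: 7-fluoro-2-iodohept-2-ene.

7-fluoro-2-iodohept-2-ene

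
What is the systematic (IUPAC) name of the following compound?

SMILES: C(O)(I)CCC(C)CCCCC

1-iodo-4-methylnonan-1-ol

Counting along the main chain through the –OH group gives 9 carbons: the parent is nonane.
An alcohol (–OH) is the principal characteristic group, giving the suffix -ol.
Number the chain so that numbering from this end puts the hydroxyl group at C-1 rather than C-9.
With this numbering: the hydroxyl at C-1; an iodo group at C-1; a methyl group at C-4.
Prefixes are listed alphabetically: iodo, methyl.
Putting it together: 1-iodo-4-methylnonan-1-ol.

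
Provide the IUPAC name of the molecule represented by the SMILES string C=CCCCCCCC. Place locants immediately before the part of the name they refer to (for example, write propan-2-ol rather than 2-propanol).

The longest carbon chain that includes the multiple bond has 9 carbons, so the parent hydride is nonane.
There is one C=C double bond, indicated by the ending -ene.
The numbering direction is chosen so that numbering from this end puts the double bond at C-1 rather than C-8.
This places the double bond between C-1 and C-2.
The name is non-1-ene.

non-1-ene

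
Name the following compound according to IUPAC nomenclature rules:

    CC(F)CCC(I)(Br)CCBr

1,3-dibromo-6-fluoro-3-iodoheptane

The longest continuous carbon chain has 7 atoms, so the parent hydride is heptane.
Choose the numbering such that the substituent locant set {1,3,3,6} is lower than {2,5,5,7} at the first point of difference.
This places bromo groups at C-1 and C-3; a fluoro group at C-6; an iodo group at C-3.
Substituent prefixes are cited in alphabetical order (multiplying prefixes like di-/tri- are ignored for ordering).
Putting it together: 1,3-dibromo-6-fluoro-3-iodoheptane.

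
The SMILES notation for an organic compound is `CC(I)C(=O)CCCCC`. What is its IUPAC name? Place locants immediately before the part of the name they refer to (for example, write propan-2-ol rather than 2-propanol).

The longest chain bearing the carbonyl is 8 carbons long (octane).
A ketone (C=O on an internal carbon) is the principal characteristic group, giving the suffix -one.
Number the chain so that numbering from this end puts the carbonyl group at C-3 rather than C-6.
This places the carbonyl at C-3; an iodo group at C-2.
Putting it together: 2-iodooctan-3-one.

2-iodooctan-3-one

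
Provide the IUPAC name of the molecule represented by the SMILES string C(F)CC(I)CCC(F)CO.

The longest carbon chain that includes the –OH group has 7 carbons, so the parent hydride is heptane.
The principal characteristic group is an alcohol (–OH), named with the suffix -ol.
The numbering direction is chosen so that numbering from this end puts the hydroxyl group at C-1 rather than C-7.
With this numbering: the hydroxyl at C-1; fluoro groups at C-2 and C-7; an iodo group at C-5.
The substituents are ordered alphabetically, ignoring any di-/tri- multipliers.
Putting it together: 2,7-difluoro-5-iodoheptan-1-ol.

2,7-difluoro-5-iodoheptan-1-ol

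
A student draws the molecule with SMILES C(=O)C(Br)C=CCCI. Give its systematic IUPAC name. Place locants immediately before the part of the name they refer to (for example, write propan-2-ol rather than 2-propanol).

2-bromo-6-iodohex-3-enal

Counting along the main chain through the –CHO group and the multiple bond gives 6 carbons: the parent is hexane.
The principal characteristic group is an aldehyde (terminal –CHO), named with the suffix -al.
A C=C double bond in the chain gives the infix -ene-.
Number the chain so that the aldehyde carbon is C-1 by definition.
This places the double bond between C-3 and C-4; a bromo group at C-2; an iodo group at C-6.
Substituent prefixes are cited in alphabetical order (multiplying prefixes like di-/tri- are ignored for ordering).
Putting it together: 2-bromo-6-iodohex-3-enal.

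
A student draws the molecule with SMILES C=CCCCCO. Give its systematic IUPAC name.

hex-5-en-1-ol

The longest chain bearing the –OH group and the multiple bond is 6 carbons long (hexane).
An alcohol (–OH) is the principal characteristic group, giving the suffix -ol.
There is one C=C double bond, indicated by the ending -ene.
Number the chain so that numbering from this end puts the hydroxyl group at C-1 rather than C-6.
This places the hydroxyl at C-1; the double bond between C-5 and C-6.
Assembling the pieces gives hex-5-en-1-ol.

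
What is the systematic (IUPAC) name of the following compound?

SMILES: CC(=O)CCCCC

heptan-2-one

The longest chain bearing the carbonyl is 7 carbons long (heptane).
The principal characteristic group is a ketone (C=O on an internal carbon), named with the suffix -one.
Number the chain so that numbering from this end puts the carbonyl group at C-2 rather than C-6.
With this numbering: the carbonyl at C-2.
Assembling the pieces gives heptan-2-one.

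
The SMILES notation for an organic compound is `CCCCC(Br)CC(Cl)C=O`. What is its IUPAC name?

The longest chain bearing the –CHO group is 8 carbons long (octane).
An aldehyde (terminal –CHO) is the principal characteristic group, giving the suffix -al.
Number the chain so that the aldehyde carbon is C-1 by definition.
That gives a bromo group at C-4; a chloro group at C-2.
Prefixes are listed alphabetically: bromo, chloro.
Assembling the pieces gives 4-bromo-2-chlorooctanal.

4-bromo-2-chlorooctanal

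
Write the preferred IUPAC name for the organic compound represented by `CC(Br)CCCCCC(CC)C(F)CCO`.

The longest carbon chain that includes the –OH group has 11 carbons, so the parent hydride is undecane.
The principal characteristic group is an alcohol (–OH), named with the suffix -ol.
The numbering direction is chosen so that numbering from this end puts the hydroxyl group at C-1 rather than C-11.
This places the hydroxyl at C-1; a bromo group at C-10; an ethyl group at C-4; a fluoro group at C-3.
The substituents are ordered alphabetically, ignoring any di-/tri- multipliers.
Assembling the pieces gives 10-bromo-4-ethyl-3-fluoroundecan-1-ol.

10-bromo-4-ethyl-3-fluoroundecan-1-ol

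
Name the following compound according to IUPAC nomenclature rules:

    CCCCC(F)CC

3-fluoroheptane

The longest carbon chain is 7 atoms: the parent is heptane.
The numbering direction is chosen so that the substituent locant set {3} is lower than {5} at the first point of difference.
With this numbering: a fluoro group at C-3.
Putting it together: 3-fluoroheptane.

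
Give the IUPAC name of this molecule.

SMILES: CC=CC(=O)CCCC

The longest carbon chain that includes the carbonyl and the multiple bond has 8 carbons, so the parent hydride is octane.
The highest-priority functional group is a ketone (C=O on an internal carbon), so the name ends in -one.
There is one C=C double bond, indicated by the ending -ene.
The numbering direction is chosen so that numbering from this end puts the carbonyl group at C-4 rather than C-5.
That gives the carbonyl at C-4; the double bond between C-2 and C-3.
The name is oct-2-en-4-one.

oct-2-en-4-one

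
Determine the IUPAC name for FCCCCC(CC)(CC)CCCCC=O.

The longest chain bearing the –CHO group is 10 carbons long (decane).
The highest-priority functional group is an aldehyde (terminal –CHO), so the name ends in -al.
Number the chain so that the aldehyde carbon is C-1 by definition.
This places two ethyl groups at C-6; a fluoro group at C-10.
Prefixes are listed alphabetically: ethyl, fluoro.
The name is 6,6-diethyl-10-fluorodecanal.

6,6-diethyl-10-fluorodecanal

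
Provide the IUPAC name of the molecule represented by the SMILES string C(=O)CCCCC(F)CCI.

The longest carbon chain that includes the –CHO group has 8 carbons, so the parent hydride is octane.
The highest-priority functional group is an aldehyde (terminal –CHO), so the name ends in -al.
Number the chain so that the aldehyde carbon is C-1 by definition.
That gives a fluoro group at C-6; an iodo group at C-8.
The substituents are ordered alphabetically, ignoring any di-/tri- multipliers.
The name is 6-fluoro-8-iodooctanal.

6-fluoro-8-iodooctanal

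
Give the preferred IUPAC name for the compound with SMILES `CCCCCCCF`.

The parent chain contains 7 carbons (heptane).
Choose the numbering such that the substituent locant set {1} is lower than {7} at the first point of difference.
This places a fluoro group at C-1.
The name is 1-fluoroheptane.

1-fluoroheptane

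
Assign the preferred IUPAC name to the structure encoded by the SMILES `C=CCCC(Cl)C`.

The longest carbon chain that includes the multiple bond has 6 carbons, so the parent hydride is hexane.
There is one C=C double bond, indicated by the ending -ene.
Number the chain so that numbering from this end puts the double bond at C-1 rather than C-5.
This places the double bond between C-1 and C-2; a chloro group at C-5.
Putting it together: 5-chlorohex-1-ene.

5-chlorohex-1-ene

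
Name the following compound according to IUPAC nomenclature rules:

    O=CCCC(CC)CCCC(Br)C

The longest carbon chain that includes the –CHO group has 9 carbons, so the parent hydride is nonane.
The principal characteristic group is an aldehyde (terminal –CHO), named with the suffix -al.
The numbering direction is chosen so that the aldehyde carbon is C-1 by definition.
That gives a bromo group at C-8; an ethyl group at C-4.
The substituents are ordered alphabetically, ignoring any di-/tri- multipliers.
The name is 8-bromo-4-ethylnonanal.

8-bromo-4-ethylnonanal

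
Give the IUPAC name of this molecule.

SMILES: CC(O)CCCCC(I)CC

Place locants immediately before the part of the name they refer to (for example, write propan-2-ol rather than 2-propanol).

7-iodononan-2-ol

The longest carbon chain that includes the –OH group has 9 carbons, so the parent hydride is nonane.
An alcohol (–OH) is the principal characteristic group, giving the suffix -ol.
Number the chain so that numbering from this end puts the hydroxyl group at C-2 rather than C-8.
With this numbering: the hydroxyl at C-2; an iodo group at C-7.
The name is 7-iodononan-2-ol.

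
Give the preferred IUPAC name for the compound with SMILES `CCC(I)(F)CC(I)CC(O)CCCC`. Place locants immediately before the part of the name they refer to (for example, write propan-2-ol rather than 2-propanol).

9-fluoro-7,9-diiodoundecan-5-ol

The longest carbon chain that includes the –OH group has 11 carbons, so the parent hydride is undecane.
The principal characteristic group is an alcohol (–OH), named with the suffix -ol.
Number the chain so that numbering from this end puts the hydroxyl group at C-5 rather than C-7.
That gives the hydroxyl at C-5; a fluoro group at C-9; iodo groups at C-7 and C-9.
Prefixes are listed alphabetically: fluoro, iodo.
The name is 9-fluoro-7,9-diiodoundecan-5-ol.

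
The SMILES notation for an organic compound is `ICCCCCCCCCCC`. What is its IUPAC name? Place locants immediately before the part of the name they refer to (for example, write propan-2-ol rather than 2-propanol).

The longest carbon chain is 11 atoms: the parent is undecane.
The numbering direction is chosen so that the substituent locant set {1} is lower than {11} at the first point of difference.
With this numbering: an iodo group at C-1.
Assembling the pieces gives 1-iodoundecane.

1-iodoundecane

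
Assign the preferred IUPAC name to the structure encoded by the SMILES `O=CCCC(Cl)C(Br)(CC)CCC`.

5-bromo-4-chloro-5-ethyloctanal

Counting along the main chain through the –CHO group gives 8 carbons: the parent is octane.
The highest-priority functional group is an aldehyde (terminal –CHO), so the name ends in -al.
Choose the numbering such that the aldehyde carbon is C-1 by definition.
With this numbering: a bromo group at C-5; a chloro group at C-4; an ethyl group at C-5.
Prefixes are listed alphabetically: bromo, chloro, ethyl.
The name is 5-bromo-4-chloro-5-ethyloctanal.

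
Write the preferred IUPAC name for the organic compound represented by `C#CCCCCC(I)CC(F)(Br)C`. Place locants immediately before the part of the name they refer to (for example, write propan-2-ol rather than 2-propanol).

The longest carbon chain that includes the multiple bond has 10 carbons, so the parent hydride is decane.
A C≡C triple bond in the chain gives the infix -yne-.
Number the chain so that numbering from this end puts the triple bond at C-1 rather than C-9.
This places the triple bond between C-1 and C-2; a bromo group at C-9; a fluoro group at C-9; an iodo group at C-7.
The substituents are ordered alphabetically, ignoring any di-/tri- multipliers.
Putting it together: 9-bromo-9-fluoro-7-iododec-1-yne.

9-bromo-9-fluoro-7-iododec-1-yne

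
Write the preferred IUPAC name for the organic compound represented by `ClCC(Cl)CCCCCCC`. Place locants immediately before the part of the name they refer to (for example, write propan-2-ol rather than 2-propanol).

1,2-dichlorononane

The longest carbon chain is 9 atoms: the parent is nonane.
Number the chain so that the substituent locant set {1,2} is lower than {8,9} at the first point of difference.
That gives chloro groups at C-1 and C-2.
Assembling the pieces gives 1,2-dichlorononane.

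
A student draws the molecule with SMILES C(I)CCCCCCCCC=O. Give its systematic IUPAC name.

The longest carbon chain that includes the –CHO group has 10 carbons, so the parent hydride is decane.
The principal characteristic group is an aldehyde (terminal –CHO), named with the suffix -al.
Number the chain so that the aldehyde carbon is C-1 by definition.
That gives an iodo group at C-10.
The name is 10-iododecanal.

10-iododecanal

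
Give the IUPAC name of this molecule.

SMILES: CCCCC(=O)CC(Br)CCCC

The longest chain bearing the carbonyl is 11 carbons long (undecane).
A ketone (C=O on an internal carbon) is the principal characteristic group, giving the suffix -one.
The numbering direction is chosen so that numbering from this end puts the carbonyl group at C-5 rather than C-7.
With this numbering: the carbonyl at C-5; a bromo group at C-7.
The name is 7-bromoundecan-5-one.

7-bromoundecan-5-one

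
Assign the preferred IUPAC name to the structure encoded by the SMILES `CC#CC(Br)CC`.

The longest carbon chain that includes the multiple bond has 6 carbons, so the parent hydride is hexane.
A C≡C triple bond in the chain gives the infix -yne-.
Choose the numbering such that numbering from this end puts the triple bond at C-2 rather than C-4.
With this numbering: the triple bond between C-2 and C-3; a bromo group at C-4.
The name is 4-bromohex-2-yne.

4-bromohex-2-yne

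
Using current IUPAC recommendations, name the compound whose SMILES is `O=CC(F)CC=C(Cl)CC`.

5-chloro-2-fluorohept-4-enal

The longest chain bearing the –CHO group and the multiple bond is 7 carbons long (heptane).
The highest-priority functional group is an aldehyde (terminal –CHO), so the name ends in -al.
A C=C double bond in the chain gives the infix -ene-.
The numbering direction is chosen so that the aldehyde carbon is C-1 by definition.
With this numbering: the double bond between C-4 and C-5; a chloro group at C-5; a fluoro group at C-2.
Prefixes are listed alphabetically: chloro, fluoro.
Putting it together: 5-chloro-2-fluorohept-4-enal.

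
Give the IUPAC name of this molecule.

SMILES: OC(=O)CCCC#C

hex-5-ynoic acid

The longest carbon chain that includes the –COOH group and the multiple bond has 6 carbons, so the parent hydride is hexane.
A carboxylic acid (terminal –COOH) is the principal characteristic group, giving the suffix -oic acid.
There is one C≡C triple bond, indicated by the ending -yne.
Choose the numbering such that the carboxylic acid carbon is C-1 by definition.
That gives the triple bond between C-5 and C-6.
Assembling the pieces gives hex-5-ynoic acid.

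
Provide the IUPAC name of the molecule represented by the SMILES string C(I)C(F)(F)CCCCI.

The longest carbon chain is 6 atoms: the parent is hexane.
Number the chain so that the substituent locant set {1,2,2,6} is lower than {1,5,5,6} at the first point of difference.
That gives two fluoro groups at C-2; iodo groups at C-1 and C-6.
Substituent prefixes are cited in alphabetical order (multiplying prefixes like di-/tri- are ignored for ordering).
The name is 2,2-difluoro-1,6-diiodohexane.

2,2-difluoro-1,6-diiodohexane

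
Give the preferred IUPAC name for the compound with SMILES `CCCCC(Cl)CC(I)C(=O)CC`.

The longest chain bearing the carbonyl is 10 carbons long (decane).
The principal characteristic group is a ketone (C=O on an internal carbon), named with the suffix -one.
Choose the numbering such that numbering from this end puts the carbonyl group at C-3 rather than C-8.
That gives the carbonyl at C-3; a chloro group at C-6; an iodo group at C-4.
The substituents are ordered alphabetically, ignoring any di-/tri- multipliers.
The name is 6-chloro-4-iododecan-3-one.

6-chloro-4-iododecan-3-one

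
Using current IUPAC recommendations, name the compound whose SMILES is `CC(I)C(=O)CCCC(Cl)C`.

7-chloro-2-iodooctan-3-one

The longest carbon chain that includes the carbonyl has 8 carbons, so the parent hydride is octane.
A ketone (C=O on an internal carbon) is the principal characteristic group, giving the suffix -one.
Choose the numbering such that numbering from this end puts the carbonyl group at C-3 rather than C-6.
With this numbering: the carbonyl at C-3; a chloro group at C-7; an iodo group at C-2.
Prefixes are listed alphabetically: chloro, iodo.
The name is 7-chloro-2-iodooctan-3-one.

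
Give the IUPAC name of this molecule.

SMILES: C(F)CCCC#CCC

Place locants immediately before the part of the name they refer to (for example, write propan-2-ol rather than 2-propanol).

8-fluorooct-3-yne

The longest chain bearing the multiple bond is 8 carbons long (octane).
A C≡C triple bond in the chain gives the infix -yne-.
Choose the numbering such that numbering from this end puts the triple bond at C-3 rather than C-5.
That gives the triple bond between C-3 and C-4; a fluoro group at C-8.
Assembling the pieces gives 8-fluorooct-3-yne.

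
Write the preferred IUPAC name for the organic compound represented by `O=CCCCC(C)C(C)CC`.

5,6-dimethyloctanal

Counting along the main chain through the –CHO group gives 8 carbons: the parent is octane.
The principal characteristic group is an aldehyde (terminal –CHO), named with the suffix -al.
Choose the numbering such that the aldehyde carbon is C-1 by definition.
That gives methyl groups at C-5 and C-6.
Assembling the pieces gives 5,6-dimethyloctanal.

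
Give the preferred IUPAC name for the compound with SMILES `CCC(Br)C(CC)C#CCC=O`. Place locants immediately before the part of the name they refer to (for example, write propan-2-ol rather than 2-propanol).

6-bromo-5-ethyloct-3-ynal

Counting along the main chain through the –CHO group and the multiple bond gives 8 carbons: the parent is octane.
The principal characteristic group is an aldehyde (terminal –CHO), named with the suffix -al.
There is one C≡C triple bond, indicated by the ending -yne.
Number the chain so that the aldehyde carbon is C-1 by definition.
This places the triple bond between C-3 and C-4; a bromo group at C-6; an ethyl group at C-5.
Substituent prefixes are cited in alphabetical order (multiplying prefixes like di-/tri- are ignored for ordering).
The name is 6-bromo-5-ethyloct-3-ynal.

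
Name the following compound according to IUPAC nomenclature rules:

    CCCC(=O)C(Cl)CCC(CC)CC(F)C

5-chloro-8-ethyl-10-fluoroundecan-4-one

The longest carbon chain that includes the carbonyl has 11 carbons, so the parent hydride is undecane.
The highest-priority functional group is a ketone (C=O on an internal carbon), so the name ends in -one.
Number the chain so that numbering from this end puts the carbonyl group at C-4 rather than C-8.
With this numbering: the carbonyl at C-4; a chloro group at C-5; an ethyl group at C-8; a fluoro group at C-10.
Substituent prefixes are cited in alphabetical order (multiplying prefixes like di-/tri- are ignored for ordering).
Putting it together: 5-chloro-8-ethyl-10-fluoroundecan-4-one.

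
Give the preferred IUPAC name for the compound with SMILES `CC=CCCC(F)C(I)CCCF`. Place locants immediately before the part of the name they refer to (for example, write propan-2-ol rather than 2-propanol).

6,10-difluoro-7-iododec-2-ene

The longest chain bearing the multiple bond is 10 carbons long (decane).
The chain contains a C=C double bond, so the unsaturation ending is -ene.
The numbering direction is chosen so that numbering from this end puts the double bond at C-2 rather than C-8.
With this numbering: the double bond between C-2 and C-3; fluoro groups at C-6 and C-10; an iodo group at C-7.
The substituents are ordered alphabetically, ignoring any di-/tri- multipliers.
The name is 6,10-difluoro-7-iododec-2-ene.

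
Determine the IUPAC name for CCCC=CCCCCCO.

The longest chain bearing the –OH group and the multiple bond is 10 carbons long (decane).
An alcohol (–OH) is the principal characteristic group, giving the suffix -ol.
The chain contains a C=C double bond, so the unsaturation ending is -ene.
The numbering direction is chosen so that numbering from this end puts the hydroxyl group at C-1 rather than C-10.
That gives the hydroxyl at C-1; the double bond between C-6 and C-7.
The name is dec-6-en-1-ol.

dec-6-en-1-ol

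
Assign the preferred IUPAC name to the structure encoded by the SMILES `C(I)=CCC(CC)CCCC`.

4-ethyl-1-iodooct-1-ene

The longest carbon chain that includes the multiple bond has 8 carbons, so the parent hydride is octane.
There is one C=C double bond, indicated by the ending -ene.
The numbering direction is chosen so that numbering from this end puts the double bond at C-1 rather than C-7.
This places the double bond between C-1 and C-2; an ethyl group at C-4; an iodo group at C-1.
The substituents are ordered alphabetically, ignoring any di-/tri- multipliers.
The name is 4-ethyl-1-iodooct-1-ene.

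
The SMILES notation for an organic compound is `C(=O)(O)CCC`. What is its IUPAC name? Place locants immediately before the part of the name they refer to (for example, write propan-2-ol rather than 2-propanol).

Counting along the main chain through the –COOH group gives 4 carbons: the parent is butane.
A carboxylic acid (terminal –COOH) is the principal characteristic group, giving the suffix -oic acid.
Choose the numbering such that the carboxylic acid carbon is C-1 by definition.
Assembling the pieces gives butanoic acid.

butanoic acid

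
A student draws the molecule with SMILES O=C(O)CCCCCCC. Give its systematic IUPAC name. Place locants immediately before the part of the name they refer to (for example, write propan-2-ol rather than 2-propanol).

octanoic acid

The longest carbon chain that includes the –COOH group has 8 carbons, so the parent hydride is octane.
The highest-priority functional group is a carboxylic acid (terminal –COOH), so the name ends in -oic acid.
Choose the numbering such that the carboxylic acid carbon is C-1 by definition.
Assembling the pieces gives octanoic acid.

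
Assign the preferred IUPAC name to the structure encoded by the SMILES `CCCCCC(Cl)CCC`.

The longest carbon chain is 9 atoms: the parent is nonane.
Choose the numbering such that the substituent locant set {4} is lower than {6} at the first point of difference.
That gives a chloro group at C-4.
Assembling the pieces gives 4-chlorononane.

4-chlorononane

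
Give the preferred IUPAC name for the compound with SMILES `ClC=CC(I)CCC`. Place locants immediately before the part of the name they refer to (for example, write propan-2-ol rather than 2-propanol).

Counting along the main chain through the multiple bond gives 6 carbons: the parent is hexane.
A C=C double bond in the chain gives the infix -ene-.
Choose the numbering such that numbering from this end puts the double bond at C-1 rather than C-5.
With this numbering: the double bond between C-1 and C-2; a chloro group at C-1; an iodo group at C-3.
Substituent prefixes are cited in alphabetical order (multiplying prefixes like di-/tri- are ignored for ordering).
Assembling the pieces gives 1-chloro-3-iodohex-1-ene.

1-chloro-3-iodohex-1-ene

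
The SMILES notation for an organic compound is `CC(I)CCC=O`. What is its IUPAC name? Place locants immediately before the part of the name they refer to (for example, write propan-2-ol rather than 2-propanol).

Counting along the main chain through the –CHO group gives 5 carbons: the parent is pentane.
The highest-priority functional group is an aldehyde (terminal –CHO), so the name ends in -al.
The numbering direction is chosen so that the aldehyde carbon is C-1 by definition.
This places an iodo group at C-4.
Putting it together: 4-iodopentanal.

4-iodopentanal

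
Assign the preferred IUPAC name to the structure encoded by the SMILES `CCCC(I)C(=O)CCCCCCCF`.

Counting along the main chain through the carbonyl gives 12 carbons: the parent is dodecane.
The highest-priority functional group is a ketone (C=O on an internal carbon), so the name ends in -one.
Number the chain so that numbering from this end puts the carbonyl group at C-5 rather than C-8.
That gives the carbonyl at C-5; a fluoro group at C-12; an iodo group at C-4.
The substituents are ordered alphabetically, ignoring any di-/tri- multipliers.
Assembling the pieces gives 12-fluoro-4-iodododecan-5-one.

12-fluoro-4-iodododecan-5-one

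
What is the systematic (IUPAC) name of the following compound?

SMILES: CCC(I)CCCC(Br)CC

3-bromo-7-iodononane

The longest carbon chain is 9 atoms: the parent is nonane.
Number the chain so that the locant sets are identical either way, so the alphabetically earlier bromo substituent takes the lower locant (3 rather than 7).
This places a bromo group at C-3; an iodo group at C-7.
Prefixes are listed alphabetically: bromo, iodo.
Assembling the pieces gives 3-bromo-7-iodononane.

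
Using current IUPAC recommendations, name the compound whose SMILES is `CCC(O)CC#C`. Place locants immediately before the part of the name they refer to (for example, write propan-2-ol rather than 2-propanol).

Counting along the main chain through the –OH group and the multiple bond gives 6 carbons: the parent is hexane.
An alcohol (–OH) is the principal characteristic group, giving the suffix -ol.
There is one C≡C triple bond, indicated by the ending -yne.
Number the chain so that numbering from this end puts the hydroxyl group at C-3 rather than C-4.
With this numbering: the hydroxyl at C-3; the triple bond between C-5 and C-6.
Assembling the pieces gives hex-5-yn-3-ol.

hex-5-yn-3-ol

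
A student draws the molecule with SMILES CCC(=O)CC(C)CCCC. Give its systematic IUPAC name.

5-methylnonan-3-one

The longest carbon chain that includes the carbonyl has 9 carbons, so the parent hydride is nonane.
A ketone (C=O on an internal carbon) is the principal characteristic group, giving the suffix -one.
Choose the numbering such that numbering from this end puts the carbonyl group at C-3 rather than C-7.
This places the carbonyl at C-3; a methyl group at C-5.
Putting it together: 5-methylnonan-3-one.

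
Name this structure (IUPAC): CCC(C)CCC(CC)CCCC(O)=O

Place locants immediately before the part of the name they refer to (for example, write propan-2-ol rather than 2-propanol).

5-ethyl-8-methyldecanoic acid

The longest carbon chain that includes the –COOH group has 10 carbons, so the parent hydride is decane.
The principal characteristic group is a carboxylic acid (terminal –COOH), named with the suffix -oic acid.
The numbering direction is chosen so that the carboxylic acid carbon is C-1 by definition.
That gives an ethyl group at C-5; a methyl group at C-8.
Substituent prefixes are cited in alphabetical order (multiplying prefixes like di-/tri- are ignored for ordering).
Assembling the pieces gives 5-ethyl-8-methyldecanoic acid.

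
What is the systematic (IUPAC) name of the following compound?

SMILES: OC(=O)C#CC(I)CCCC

The longest chain bearing the –COOH group and the multiple bond is 8 carbons long (octane).
The highest-priority functional group is a carboxylic acid (terminal –COOH), so the name ends in -oic acid.
The chain contains a C≡C triple bond, so the unsaturation ending is -yne.
Number the chain so that the carboxylic acid carbon is C-1 by definition.
This places the triple bond between C-2 and C-3; an iodo group at C-4.
The name is 4-iodooct-2-ynoic acid.

4-iodooct-2-ynoic acid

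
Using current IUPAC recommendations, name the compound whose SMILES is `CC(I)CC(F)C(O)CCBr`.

1-bromo-4-fluoro-6-iodoheptan-3-ol

The longest chain bearing the –OH group is 7 carbons long (heptane).
The principal characteristic group is an alcohol (–OH), named with the suffix -ol.
The numbering direction is chosen so that numbering from this end puts the hydroxyl group at C-3 rather than C-5.
This places the hydroxyl at C-3; a bromo group at C-1; a fluoro group at C-4; an iodo group at C-6.
Prefixes are listed alphabetically: bromo, fluoro, iodo.
The name is 1-bromo-4-fluoro-6-iodoheptan-3-ol.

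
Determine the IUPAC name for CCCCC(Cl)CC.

The longest continuous carbon chain has 7 atoms, so the parent hydride is heptane.
Choose the numbering such that the substituent locant set {3} is lower than {5} at the first point of difference.
With this numbering: a chloro group at C-3.
The name is 3-chloroheptane.

3-chloroheptane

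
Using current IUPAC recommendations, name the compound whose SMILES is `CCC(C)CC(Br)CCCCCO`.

6-bromo-8-methyldecan-1-ol

Counting along the main chain through the –OH group gives 10 carbons: the parent is decane.
The highest-priority functional group is an alcohol (–OH), so the name ends in -ol.
The numbering direction is chosen so that numbering from this end puts the hydroxyl group at C-1 rather than C-10.
This places the hydroxyl at C-1; a bromo group at C-6; a methyl group at C-8.
Substituent prefixes are cited in alphabetical order (multiplying prefixes like di-/tri- are ignored for ordering).
Assembling the pieces gives 6-bromo-8-methyldecan-1-ol.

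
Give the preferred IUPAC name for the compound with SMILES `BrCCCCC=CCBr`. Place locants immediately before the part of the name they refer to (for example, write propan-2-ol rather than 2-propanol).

1,7-dibromohept-2-ene

The longest carbon chain that includes the multiple bond has 7 carbons, so the parent hydride is heptane.
There is one C=C double bond, indicated by the ending -ene.
Choose the numbering such that numbering from this end puts the double bond at C-2 rather than C-5.
That gives the double bond between C-2 and C-3; bromo groups at C-1 and C-7.
The name is 1,7-dibromohept-2-ene.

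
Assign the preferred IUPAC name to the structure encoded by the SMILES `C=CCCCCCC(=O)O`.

The longest carbon chain that includes the –COOH group and the multiple bond has 8 carbons, so the parent hydride is octane.
A carboxylic acid (terminal –COOH) is the principal characteristic group, giving the suffix -oic acid.
There is one C=C double bond, indicated by the ending -ene.
Choose the numbering such that the carboxylic acid carbon is C-1 by definition.
This places the double bond between C-7 and C-8.
Putting it together: oct-7-enoic acid.

oct-7-enoic acid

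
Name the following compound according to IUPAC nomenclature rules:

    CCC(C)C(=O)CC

Counting along the main chain through the carbonyl gives 6 carbons: the parent is hexane.
The principal characteristic group is a ketone (C=O on an internal carbon), named with the suffix -one.
The numbering direction is chosen so that numbering from this end puts the carbonyl group at C-3 rather than C-4.
With this numbering: the carbonyl at C-3; a methyl group at C-4.
Putting it together: 4-methylhexan-3-one.

4-methylhexan-3-one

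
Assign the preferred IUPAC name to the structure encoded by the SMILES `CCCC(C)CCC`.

4-methylheptane

The parent chain contains 7 carbons (heptane).
Numbering from either end gives identical locants here.
That gives a methyl group at C-4.
The name is 4-methylheptane.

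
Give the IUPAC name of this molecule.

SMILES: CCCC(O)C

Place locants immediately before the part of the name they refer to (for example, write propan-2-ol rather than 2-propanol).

pentan-2-ol

Counting along the main chain through the –OH group gives 5 carbons: the parent is pentane.
The highest-priority functional group is an alcohol (–OH), so the name ends in -ol.
The numbering direction is chosen so that numbering from this end puts the hydroxyl group at C-2 rather than C-4.
That gives the hydroxyl at C-2.
Putting it together: pentan-2-ol.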